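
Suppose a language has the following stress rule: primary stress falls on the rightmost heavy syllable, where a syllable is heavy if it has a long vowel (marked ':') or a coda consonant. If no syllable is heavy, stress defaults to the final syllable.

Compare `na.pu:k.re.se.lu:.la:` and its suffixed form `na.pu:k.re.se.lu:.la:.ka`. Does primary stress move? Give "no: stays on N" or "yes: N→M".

Base `na.pu:k.re.se.lu:.la:` (6 syllables):
  Weights: 1 na L, 2 pu:k H, 3 re L, 4 se L, 5 lu: H, 6 la: H.
  Heavy syllables in the domain: 2, 5, 6. The rightmost is syllable 6 (la:).
  → primary stress on syllable 6.
Suffixed `na.pu:k.re.se.lu:.la:.ka` (7 syllables):
  Weights: 1 na L, 2 pu:k H, 3 re L, 4 se L, 5 lu: H, 6 la: H, 7 ka L.
  Heavy syllables in the domain: 2, 5, 6. The rightmost is syllable 6 (la:).
  → primary stress on syllable 6.

no: stays on 6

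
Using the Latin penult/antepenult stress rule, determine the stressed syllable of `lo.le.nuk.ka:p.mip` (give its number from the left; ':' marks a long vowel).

4

Classical Latin: stress the penult if heavy (long vowel or closed), else the antepenult.
Weights: 3 nuk H, 4 ka:p H, 5 mip H.
The penult (syllable 4, ka:p) is heavy, so it takes stress.
Stress on syllable 4: lo.le.nuk.ˈka:p.mip.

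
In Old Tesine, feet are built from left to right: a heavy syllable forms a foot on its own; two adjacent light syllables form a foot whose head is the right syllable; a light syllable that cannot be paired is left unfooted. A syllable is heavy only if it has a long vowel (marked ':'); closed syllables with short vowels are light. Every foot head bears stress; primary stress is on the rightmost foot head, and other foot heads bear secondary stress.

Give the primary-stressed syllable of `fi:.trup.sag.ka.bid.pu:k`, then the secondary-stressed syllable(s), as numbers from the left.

Weights: 1 fi: H, 2 trup L, 3 sag L, 4 ka L, 5 bid L, 6 pu:k H.
Parse left to right (heavy = foot alone; LL = one foot; stranded L unfooted): (ˈfi:) (trup.ˈsag) (ka.ˈbid) (ˈpu:k).
Foot heads: 1, 3, 5, 6.
Primary stress on the rightmost head = syllable 6.
Secondary stress on 1, 3, 5: ˌfi:.trup.ˌsag.ka.ˌbid.ˈpu:k.

primary 6, secondary 1, 3, 5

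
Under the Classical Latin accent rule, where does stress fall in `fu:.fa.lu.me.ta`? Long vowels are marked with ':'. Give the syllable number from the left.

Classical Latin: stress the penult if heavy (long vowel or closed), else the antepenult.
Weights: 3 lu L, 4 me L, 5 ta L.
The penult (syllable 4, me) is light, so stress falls on the antepenult (syllable 3, lu).
Stress on syllable 3: fu:.fa.ˈlu.me.ta.

3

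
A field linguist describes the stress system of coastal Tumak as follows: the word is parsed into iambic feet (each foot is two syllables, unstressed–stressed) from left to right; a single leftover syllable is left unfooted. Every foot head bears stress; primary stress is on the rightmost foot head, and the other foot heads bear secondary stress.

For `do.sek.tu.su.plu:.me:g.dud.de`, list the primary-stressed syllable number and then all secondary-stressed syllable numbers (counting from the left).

Parse left to right into iambic (σˈσ) feet: (do.ˈsek) (tu.ˈsu) (plu:.ˈme:g) (dud.ˈde).
Foot heads (stressed positions): 2, 4, 6, 8.
End Rule Rightmost: primary stress on the rightmost head = syllable 8.
Secondary stress on 2, 4, 6: do.ˌsek.tu.ˌsu.plu:.ˌme:g.dud.ˈde.

primary 8, secondary 2, 4, 6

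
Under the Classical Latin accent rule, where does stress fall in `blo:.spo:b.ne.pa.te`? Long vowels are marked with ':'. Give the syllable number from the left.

3

Classical Latin: stress the penult if heavy (long vowel or closed), else the antepenult.
Weights: 3 ne L, 4 pa L, 5 te L.
The penult (syllable 4, pa) is light, so stress falls on the antepenult (syllable 3, ne).
Stress on syllable 3: blo:.spo:b.ˈne.pa.te.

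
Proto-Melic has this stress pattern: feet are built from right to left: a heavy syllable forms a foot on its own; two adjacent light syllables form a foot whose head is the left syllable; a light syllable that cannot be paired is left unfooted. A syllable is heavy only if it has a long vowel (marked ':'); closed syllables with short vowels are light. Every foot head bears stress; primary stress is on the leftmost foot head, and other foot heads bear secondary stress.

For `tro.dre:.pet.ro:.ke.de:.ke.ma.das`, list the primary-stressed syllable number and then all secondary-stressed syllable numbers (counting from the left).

primary 2, secondary 4, 6, 8

Weights: 1 tro L, 2 dre: H, 3 pet L, 4 ro: H, 5 ke L, 6 de: H, 7 ke L, 8 ma L, 9 das L.
Parse right to left (heavy = foot alone; LL = one foot; stranded L unfooted): tro (ˈdre:) pet (ˈro:) ke (ˈde:) ke (ˈma.das).
Foot heads: 2, 4, 6, 8.
Primary stress on the leftmost head = syllable 2.
Secondary stress on 4, 6, 8: tro.ˈdre:.pet.ˌro:.ke.ˌde:.ke.ˌma.das.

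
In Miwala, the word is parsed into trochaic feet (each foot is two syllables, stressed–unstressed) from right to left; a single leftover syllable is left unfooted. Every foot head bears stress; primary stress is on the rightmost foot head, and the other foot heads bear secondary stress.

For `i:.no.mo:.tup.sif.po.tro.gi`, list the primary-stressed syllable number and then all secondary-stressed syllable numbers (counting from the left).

primary 7, secondary 1, 3, 5

Parse right to left into trochaic (ˈσσ) feet: (ˈi:.no) (ˈmo:.tup) (ˈsif.po) (ˈtro.gi).
Foot heads (stressed positions): 1, 3, 5, 7.
End Rule Rightmost: primary stress on the rightmost head = syllable 7.
Secondary stress on 1, 3, 5: ˌi:.no.ˌmo:.tup.ˌsif.po.ˈtro.gi.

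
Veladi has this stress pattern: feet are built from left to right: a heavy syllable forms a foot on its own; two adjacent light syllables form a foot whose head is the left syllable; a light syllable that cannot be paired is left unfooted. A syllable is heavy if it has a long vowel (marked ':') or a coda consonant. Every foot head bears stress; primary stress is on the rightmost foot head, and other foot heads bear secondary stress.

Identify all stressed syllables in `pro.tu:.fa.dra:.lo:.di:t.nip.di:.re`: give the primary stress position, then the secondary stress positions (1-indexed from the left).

Weights: 1 pro L, 2 tu: H, 3 fa L, 4 dra: H, 5 lo: H, 6 di:t H, 7 nip H, 8 di: H, 9 re L.
Parse left to right (heavy = foot alone; LL = one foot; stranded L unfooted): pro (ˈtu:) fa (ˈdra:) (ˈlo:) (ˈdi:t) (ˈnip) (ˈdi:) re.
Foot heads: 2, 4, 5, 6, 7, 8.
Primary stress on the rightmost head = syllable 8.
Secondary stress on 2, 4, 5, 6, 7: pro.ˌtu:.fa.ˌdra:.ˌlo:.ˌdi:t.ˌnip.ˈdi:.re.

primary 8, secondary 2, 4, 5, 6, 7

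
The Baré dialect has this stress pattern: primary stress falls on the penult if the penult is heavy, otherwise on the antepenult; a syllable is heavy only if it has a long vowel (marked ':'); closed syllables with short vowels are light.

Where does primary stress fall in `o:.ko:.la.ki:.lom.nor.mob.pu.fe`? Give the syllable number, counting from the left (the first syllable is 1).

Weights: 7 mob L, 8 pu L, 9 fe L.
The penult (syllable 8, pu) is light, so stress falls on the antepenult (syllable 7, mob).
Primary stress: syllable 7 → o:.ko:.la.ki:.lom.nor.ˈmob.pu.fe.

7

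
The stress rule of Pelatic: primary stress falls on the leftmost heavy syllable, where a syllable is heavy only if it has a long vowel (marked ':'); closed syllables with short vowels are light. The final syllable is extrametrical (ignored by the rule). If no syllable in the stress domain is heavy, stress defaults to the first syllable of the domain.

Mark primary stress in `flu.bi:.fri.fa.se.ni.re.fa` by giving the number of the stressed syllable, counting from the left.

The final syllable (8, fa) is extrametrical; the stress domain is syllables 1–7.
Weights: 1 flu L, 2 bi: H, 3 fri L, 4 fa L, 5 se L, 6 ni L, 7 re L.
Heavy syllables in the domain: 2. The leftmost is syllable 2 (bi:).
Primary stress: syllable 2 → flu.ˈbi:.fri.fa.se.ni.re.fa.

2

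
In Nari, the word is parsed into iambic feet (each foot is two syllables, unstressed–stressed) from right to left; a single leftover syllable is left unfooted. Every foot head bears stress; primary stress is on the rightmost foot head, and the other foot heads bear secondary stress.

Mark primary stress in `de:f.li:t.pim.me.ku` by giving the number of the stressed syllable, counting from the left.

5

Parse right to left into iambic (σˈσ) feet: de:f (li:t.ˈpim) (me.ˈku). Syllable 1 is left unfooted.
Foot heads (stressed positions): 3, 5.
End Rule Rightmost: primary stress on the rightmost head = syllable 5.
Primary stress: syllable 5 → de:f.li:t.pim.me.ˈku.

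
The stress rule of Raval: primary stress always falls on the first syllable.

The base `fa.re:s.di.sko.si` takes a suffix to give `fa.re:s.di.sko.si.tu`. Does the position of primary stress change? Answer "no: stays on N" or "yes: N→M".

no: stays on 1

Base `fa.re:s.di.sko.si` (5 syllables):
  The word has 5 syllables; the first syllable is syllable 1 (fa).
  → primary stress on syllable 1.
Suffixed `fa.re:s.di.sko.si.tu` (6 syllables):
  The word has 6 syllables; the first syllable is syllable 1 (fa).
  → primary stress on syllable 1.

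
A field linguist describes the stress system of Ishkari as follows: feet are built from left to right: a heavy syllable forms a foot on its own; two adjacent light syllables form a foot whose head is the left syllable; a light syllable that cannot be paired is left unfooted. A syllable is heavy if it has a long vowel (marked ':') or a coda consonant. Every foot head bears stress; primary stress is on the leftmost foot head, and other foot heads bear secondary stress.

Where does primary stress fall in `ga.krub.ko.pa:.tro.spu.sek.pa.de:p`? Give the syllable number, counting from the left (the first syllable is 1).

Weights: 1 ga L, 2 krub H, 3 ko L, 4 pa: H, 5 tro L, 6 spu L, 7 sek H, 8 pa L, 9 de:p H.
Parse left to right (heavy = foot alone; LL = one foot; stranded L unfooted): ga (ˈkrub) ko (ˈpa:) (ˈtro.spu) (ˈsek) pa (ˈde:p).
Foot heads: 2, 4, 5, 7, 9.
Primary stress on the leftmost head = syllable 2.
Primary stress: syllable 2 → ga.ˈkrub.ko.pa:.tro.spu.sek.pa.de:p.

2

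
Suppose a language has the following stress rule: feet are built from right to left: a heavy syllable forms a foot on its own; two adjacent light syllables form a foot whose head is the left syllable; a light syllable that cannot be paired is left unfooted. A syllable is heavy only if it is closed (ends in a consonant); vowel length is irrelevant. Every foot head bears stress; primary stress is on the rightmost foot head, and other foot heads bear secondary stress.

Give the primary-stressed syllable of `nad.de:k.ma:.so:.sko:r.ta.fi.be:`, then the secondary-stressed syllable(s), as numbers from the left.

primary 7, secondary 1, 2, 3, 5

Weights: 1 nad H, 2 de:k H, 3 ma: L, 4 so: L, 5 sko:r H, 6 ta L, 7 fi L, 8 be: L.
Parse right to left (heavy = foot alone; LL = one foot; stranded L unfooted): (ˈnad) (ˈde:k) (ˈma:.so:) (ˈsko:r) ta (ˈfi.be:).
Foot heads: 1, 2, 3, 5, 7.
Primary stress on the rightmost head = syllable 7.
Secondary stress on 1, 2, 3, 5: ˌnad.ˌde:k.ˌma:.so:.ˌsko:r.ta.ˈfi.be:.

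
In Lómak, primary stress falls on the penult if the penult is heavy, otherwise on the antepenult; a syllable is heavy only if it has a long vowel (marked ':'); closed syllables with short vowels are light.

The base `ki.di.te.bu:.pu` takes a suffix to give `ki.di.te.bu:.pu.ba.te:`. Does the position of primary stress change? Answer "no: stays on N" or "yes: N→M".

Base `ki.di.te.bu:.pu` (5 syllables):
  Weights: 3 te L, 4 bu: H, 5 pu L.
  The penult (syllable 4, bu:) is heavy, so it takes stress.
  → primary stress on syllable 4.
Suffixed `ki.di.te.bu:.pu.ba.te:` (7 syllables):
  Weights: 5 pu L, 6 ba L, 7 te: H.
  The penult (syllable 6, ba) is light, so stress falls on the antepenult (syllable 5, pu).
  → primary stress on syllable 5.

yes: 4→5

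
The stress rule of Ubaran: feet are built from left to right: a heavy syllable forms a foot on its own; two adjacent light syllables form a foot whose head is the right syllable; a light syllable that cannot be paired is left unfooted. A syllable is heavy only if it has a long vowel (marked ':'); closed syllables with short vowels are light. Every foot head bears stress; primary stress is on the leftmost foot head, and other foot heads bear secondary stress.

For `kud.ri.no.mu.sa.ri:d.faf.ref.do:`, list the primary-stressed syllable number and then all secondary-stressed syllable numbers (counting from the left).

primary 2, secondary 4, 6, 8, 9

Weights: 1 kud L, 2 ri L, 3 no L, 4 mu L, 5 sa L, 6 ri:d H, 7 faf L, 8 ref L, 9 do: H.
Parse left to right (heavy = foot alone; LL = one foot; stranded L unfooted): (kud.ˈri) (no.ˈmu) sa (ˈri:d) (faf.ˈref) (ˈdo:).
Foot heads: 2, 4, 6, 8, 9.
Primary stress on the leftmost head = syllable 2.
Secondary stress on 4, 6, 8, 9: kud.ˈri.no.ˌmu.sa.ˌri:d.faf.ˌref.ˌdo:.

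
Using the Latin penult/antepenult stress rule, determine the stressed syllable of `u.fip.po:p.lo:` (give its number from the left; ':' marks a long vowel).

Classical Latin: stress the penult if heavy (long vowel or closed), else the antepenult.
Weights: 2 fip H, 3 po:p H, 4 lo: H.
The penult (syllable 3, po:p) is heavy, so it takes stress.
Stress on syllable 3: u.fip.ˈpo:p.lo:.

3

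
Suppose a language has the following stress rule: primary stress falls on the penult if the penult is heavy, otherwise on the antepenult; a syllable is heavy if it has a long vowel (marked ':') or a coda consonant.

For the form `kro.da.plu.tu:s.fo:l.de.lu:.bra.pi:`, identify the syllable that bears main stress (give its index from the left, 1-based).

7

Weights: 7 lu: H, 8 bra L, 9 pi: H.
The penult (syllable 8, bra) is light, so stress falls on the antepenult (syllable 7, lu:).
Primary stress: syllable 7 → kro.da.plu.tu:s.fo:l.de.ˈlu:.bra.pi:.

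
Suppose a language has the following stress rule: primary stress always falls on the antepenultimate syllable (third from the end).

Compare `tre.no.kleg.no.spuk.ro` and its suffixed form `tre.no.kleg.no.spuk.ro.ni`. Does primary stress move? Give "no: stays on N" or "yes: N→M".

yes: 4→5

Base `tre.no.kleg.no.spuk.ro` (6 syllables):
  The word has 6 syllables; the antepenultimate syllable (third from the end) is syllable 4 (no).
  → primary stress on syllable 4.
Suffixed `tre.no.kleg.no.spuk.ro.ni` (7 syllables):
  The word has 7 syllables; the antepenultimate syllable (third from the end) is syllable 5 (spuk).
  → primary stress on syllable 5.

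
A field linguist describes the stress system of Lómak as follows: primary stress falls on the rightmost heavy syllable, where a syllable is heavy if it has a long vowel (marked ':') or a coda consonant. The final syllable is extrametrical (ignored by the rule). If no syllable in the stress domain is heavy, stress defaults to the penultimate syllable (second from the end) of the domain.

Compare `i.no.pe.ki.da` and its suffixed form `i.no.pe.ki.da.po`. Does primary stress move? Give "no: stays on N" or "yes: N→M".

Base `i.no.pe.ki.da` (5 syllables):
  The final syllable (5, da) is extrametrical; the stress domain is syllables 1–4.
  Weights: 1 i L, 2 no L, 3 pe L, 4 ki L.
  No heavy syllable in the domain; default to the penultimate syllable (second from the end) of the domain = syllable 3.
  → primary stress on syllable 3.
Suffixed `i.no.pe.ki.da.po` (6 syllables):
  The final syllable (6, po) is extrametrical; the stress domain is syllables 1–5.
  Weights: 1 i L, 2 no L, 3 pe L, 4 ki L, 5 da L.
  No heavy syllable in the domain; default to the penultimate syllable (second from the end) of the domain = syllable 4.
  → primary stress on syllable 4.

yes: 3→4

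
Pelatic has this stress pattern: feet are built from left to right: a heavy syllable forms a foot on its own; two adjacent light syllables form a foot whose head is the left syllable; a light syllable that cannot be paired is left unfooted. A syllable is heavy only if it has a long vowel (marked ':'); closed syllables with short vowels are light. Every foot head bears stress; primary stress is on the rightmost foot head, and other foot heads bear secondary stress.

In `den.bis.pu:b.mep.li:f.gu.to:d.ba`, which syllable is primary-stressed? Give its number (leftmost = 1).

Weights: 1 den L, 2 bis L, 3 pu:b H, 4 mep L, 5 li:f H, 6 gu L, 7 to:d H, 8 ba L.
Parse left to right (heavy = foot alone; LL = one foot; stranded L unfooted): (ˈden.bis) (ˈpu:b) mep (ˈli:f) gu (ˈto:d) ba.
Foot heads: 1, 3, 5, 7.
Primary stress on the rightmost head = syllable 7.
Primary stress: syllable 7 → den.bis.pu:b.mep.li:f.gu.ˈto:d.ba.

7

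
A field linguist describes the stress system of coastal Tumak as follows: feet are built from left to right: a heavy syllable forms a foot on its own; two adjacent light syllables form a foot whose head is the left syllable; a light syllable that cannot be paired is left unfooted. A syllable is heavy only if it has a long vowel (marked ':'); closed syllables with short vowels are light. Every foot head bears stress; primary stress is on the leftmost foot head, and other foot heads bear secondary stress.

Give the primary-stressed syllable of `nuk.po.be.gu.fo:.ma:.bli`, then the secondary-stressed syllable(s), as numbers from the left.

primary 1, secondary 3, 5, 6

Weights: 1 nuk L, 2 po L, 3 be L, 4 gu L, 5 fo: H, 6 ma: H, 7 bli L.
Parse left to right (heavy = foot alone; LL = one foot; stranded L unfooted): (ˈnuk.po) (ˈbe.gu) (ˈfo:) (ˈma:) bli.
Foot heads: 1, 3, 5, 6.
Primary stress on the leftmost head = syllable 1.
Secondary stress on 3, 5, 6: ˈnuk.po.ˌbe.gu.ˌfo:.ˌma:.bli.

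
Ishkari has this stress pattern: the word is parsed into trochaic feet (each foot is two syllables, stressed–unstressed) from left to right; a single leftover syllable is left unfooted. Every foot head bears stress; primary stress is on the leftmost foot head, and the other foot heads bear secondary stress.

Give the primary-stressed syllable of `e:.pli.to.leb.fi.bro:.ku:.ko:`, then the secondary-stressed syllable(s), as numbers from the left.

primary 1, secondary 3, 5, 7

Parse left to right into trochaic (ˈσσ) feet: (ˈe:.pli) (ˈto.leb) (ˈfi.bro:) (ˈku:.ko:).
Foot heads (stressed positions): 1, 3, 5, 7.
End Rule Leftmost: primary stress on the leftmost head = syllable 1.
Secondary stress on 3, 5, 7: ˈe:.pli.ˌto.leb.ˌfi.bro:.ˌku:.ko:.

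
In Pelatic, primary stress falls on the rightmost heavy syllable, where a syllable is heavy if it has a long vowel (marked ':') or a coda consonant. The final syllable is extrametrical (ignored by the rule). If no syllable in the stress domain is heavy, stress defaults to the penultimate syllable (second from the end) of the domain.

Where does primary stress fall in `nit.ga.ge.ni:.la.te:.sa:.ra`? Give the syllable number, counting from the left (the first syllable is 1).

The final syllable (8, ra) is extrametrical; the stress domain is syllables 1–7.
Weights: 1 nit H, 2 ga L, 3 ge L, 4 ni: H, 5 la L, 6 te: H, 7 sa: H.
Heavy syllables in the domain: 1, 4, 6, 7. The rightmost is syllable 7 (sa:).
Primary stress: syllable 7 → nit.ga.ge.ni:.la.te:.ˈsa:.ra.

7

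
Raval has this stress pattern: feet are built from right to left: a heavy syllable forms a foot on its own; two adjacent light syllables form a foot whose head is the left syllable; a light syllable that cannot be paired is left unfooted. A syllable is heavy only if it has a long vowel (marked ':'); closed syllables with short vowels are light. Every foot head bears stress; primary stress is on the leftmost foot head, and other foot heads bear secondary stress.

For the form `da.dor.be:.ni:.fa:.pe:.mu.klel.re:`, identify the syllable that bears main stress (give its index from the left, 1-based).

Weights: 1 da L, 2 dor L, 3 be: H, 4 ni: H, 5 fa: H, 6 pe: H, 7 mu L, 8 klel L, 9 re: H.
Parse right to left (heavy = foot alone; LL = one foot; stranded L unfooted): (ˈda.dor) (ˈbe:) (ˈni:) (ˈfa:) (ˈpe:) (ˈmu.klel) (ˈre:).
Foot heads: 1, 3, 4, 5, 6, 7, 9.
Primary stress on the leftmost head = syllable 1.
Primary stress: syllable 1 → ˈda.dor.be:.ni:.fa:.pe:.mu.klel.re:.

1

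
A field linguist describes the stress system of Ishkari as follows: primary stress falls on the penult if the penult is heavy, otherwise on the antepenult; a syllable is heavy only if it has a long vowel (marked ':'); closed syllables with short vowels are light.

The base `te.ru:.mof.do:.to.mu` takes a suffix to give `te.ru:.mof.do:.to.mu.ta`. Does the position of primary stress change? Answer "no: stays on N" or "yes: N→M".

Base `te.ru:.mof.do:.to.mu` (6 syllables):
  Weights: 4 do: H, 5 to L, 6 mu L.
  The penult (syllable 5, to) is light, so stress falls on the antepenult (syllable 4, do:).
  → primary stress on syllable 4.
Suffixed `te.ru:.mof.do:.to.mu.ta` (7 syllables):
  Weights: 5 to L, 6 mu L, 7 ta L.
  The penult (syllable 6, mu) is light, so stress falls on the antepenult (syllable 5, to).
  → primary stress on syllable 5.

yes: 4→5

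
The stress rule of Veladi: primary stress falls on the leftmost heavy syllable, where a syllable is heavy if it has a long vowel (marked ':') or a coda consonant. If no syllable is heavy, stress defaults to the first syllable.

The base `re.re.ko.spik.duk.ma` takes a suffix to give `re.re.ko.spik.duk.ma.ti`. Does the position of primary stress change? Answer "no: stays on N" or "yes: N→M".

Base `re.re.ko.spik.duk.ma` (6 syllables):
  Weights: 1 re L, 2 re L, 3 ko L, 4 spik H, 5 duk H, 6 ma L.
  Heavy syllables in the domain: 4, 5. The leftmost is syllable 4 (spik).
  → primary stress on syllable 4.
Suffixed `re.re.ko.spik.duk.ma.ti` (7 syllables):
  Weights: 1 re L, 2 re L, 3 ko L, 4 spik H, 5 duk H, 6 ma L, 7 ti L.
  Heavy syllables in the domain: 4, 5. The leftmost is syllable 4 (spik).
  → primary stress on syllable 4.

no: stays on 4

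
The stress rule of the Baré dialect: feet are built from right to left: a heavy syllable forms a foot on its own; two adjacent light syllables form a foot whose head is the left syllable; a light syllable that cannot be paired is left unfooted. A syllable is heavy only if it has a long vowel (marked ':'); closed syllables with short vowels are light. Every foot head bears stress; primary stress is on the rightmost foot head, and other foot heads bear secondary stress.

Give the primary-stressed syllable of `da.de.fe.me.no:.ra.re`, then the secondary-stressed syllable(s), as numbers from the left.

Weights: 1 da L, 2 de L, 3 fe L, 4 me L, 5 no: H, 6 ra L, 7 re L.
Parse right to left (heavy = foot alone; LL = one foot; stranded L unfooted): (ˈda.de) (ˈfe.me) (ˈno:) (ˈra.re).
Foot heads: 1, 3, 5, 6.
Primary stress on the rightmost head = syllable 6.
Secondary stress on 1, 3, 5: ˌda.de.ˌfe.me.ˌno:.ˈra.re.

primary 6, secondary 1, 3, 5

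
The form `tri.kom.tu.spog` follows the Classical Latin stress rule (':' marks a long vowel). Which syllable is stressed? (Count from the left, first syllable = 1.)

Classical Latin: stress the penult if heavy (long vowel or closed), else the antepenult.
Weights: 2 kom H, 3 tu L, 4 spog H.
The penult (syllable 3, tu) is light, so stress falls on the antepenult (syllable 2, kom).
Stress on syllable 2: tri.ˈkom.tu.spog.

2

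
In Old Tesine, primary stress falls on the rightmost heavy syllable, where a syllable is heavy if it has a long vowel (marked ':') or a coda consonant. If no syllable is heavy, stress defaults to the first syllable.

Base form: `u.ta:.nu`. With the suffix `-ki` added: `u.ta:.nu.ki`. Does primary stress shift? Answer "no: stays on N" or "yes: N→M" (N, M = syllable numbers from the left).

Base `u.ta:.nu` (3 syllables):
  Weights: 1 u L, 2 ta: H, 3 nu L.
  Heavy syllables in the domain: 2. The rightmost is syllable 2 (ta:).
  → primary stress on syllable 2.
Suffixed `u.ta:.nu.ki` (4 syllables):
  Weights: 1 u L, 2 ta: H, 3 nu L, 4 ki L.
  Heavy syllables in the domain: 2. The rightmost is syllable 2 (ta:).
  → primary stress on syllable 2.

no: stays on 2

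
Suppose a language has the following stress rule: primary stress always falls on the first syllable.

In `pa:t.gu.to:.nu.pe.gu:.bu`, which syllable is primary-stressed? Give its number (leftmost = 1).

1

The word has 7 syllables; the first syllable is syllable 1 (pa:t).
Primary stress: syllable 1 → ˈpa:t.gu.to:.nu.pe.gu:.bu.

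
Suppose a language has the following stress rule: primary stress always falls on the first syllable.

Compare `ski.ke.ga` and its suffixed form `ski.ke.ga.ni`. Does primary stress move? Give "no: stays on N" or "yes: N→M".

Base `ski.ke.ga` (3 syllables):
  The word has 3 syllables; the first syllable is syllable 1 (ski).
  → primary stress on syllable 1.
Suffixed `ski.ke.ga.ni` (4 syllables):
  The word has 4 syllables; the first syllable is syllable 1 (ski).
  → primary stress on syllable 1.

no: stays on 1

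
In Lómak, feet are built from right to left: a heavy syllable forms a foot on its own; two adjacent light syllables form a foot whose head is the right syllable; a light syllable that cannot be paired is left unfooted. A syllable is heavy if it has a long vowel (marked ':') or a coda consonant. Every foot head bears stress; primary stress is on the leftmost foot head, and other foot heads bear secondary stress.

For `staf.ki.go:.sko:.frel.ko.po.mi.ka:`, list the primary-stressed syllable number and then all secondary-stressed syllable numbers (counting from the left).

primary 1, secondary 3, 4, 5, 8, 9

Weights: 1 staf H, 2 ki L, 3 go: H, 4 sko: H, 5 frel H, 6 ko L, 7 po L, 8 mi L, 9 ka: H.
Parse right to left (heavy = foot alone; LL = one foot; stranded L unfooted): (ˈstaf) ki (ˈgo:) (ˈsko:) (ˈfrel) ko (po.ˈmi) (ˈka:).
Foot heads: 1, 3, 4, 5, 8, 9.
Primary stress on the leftmost head = syllable 1.
Secondary stress on 3, 4, 5, 8, 9: ˈstaf.ki.ˌgo:.ˌsko:.ˌfrel.ko.po.ˌmi.ˌka:.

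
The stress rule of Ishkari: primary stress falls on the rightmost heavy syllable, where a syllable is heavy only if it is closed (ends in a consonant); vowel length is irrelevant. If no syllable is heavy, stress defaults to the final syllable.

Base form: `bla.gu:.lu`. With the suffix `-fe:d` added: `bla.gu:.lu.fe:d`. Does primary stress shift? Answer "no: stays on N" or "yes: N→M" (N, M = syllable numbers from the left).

Base `bla.gu:.lu` (3 syllables):
  Weights: 1 bla L, 2 gu: L, 3 lu L.
  No heavy syllable in the domain; default to the final syllable = syllable 3.
  → primary stress on syllable 3.
Suffixed `bla.gu:.lu.fe:d` (4 syllables):
  Weights: 1 bla L, 2 gu: L, 3 lu L, 4 fe:d H.
  Heavy syllables in the domain: 4. The rightmost is syllable 4 (fe:d).
  → primary stress on syllable 4.

yes: 3→4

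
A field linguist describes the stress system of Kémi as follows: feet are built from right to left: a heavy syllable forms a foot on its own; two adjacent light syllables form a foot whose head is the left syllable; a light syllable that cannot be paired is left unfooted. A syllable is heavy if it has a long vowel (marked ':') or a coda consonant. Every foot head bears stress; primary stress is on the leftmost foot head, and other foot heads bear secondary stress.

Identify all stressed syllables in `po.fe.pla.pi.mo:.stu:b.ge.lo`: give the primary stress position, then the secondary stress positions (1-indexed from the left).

primary 1, secondary 3, 5, 6, 7

Weights: 1 po L, 2 fe L, 3 pla L, 4 pi L, 5 mo: H, 6 stu:b H, 7 ge L, 8 lo L.
Parse right to left (heavy = foot alone; LL = one foot; stranded L unfooted): (ˈpo.fe) (ˈpla.pi) (ˈmo:) (ˈstu:b) (ˈge.lo).
Foot heads: 1, 3, 5, 6, 7.
Primary stress on the leftmost head = syllable 1.
Secondary stress on 3, 5, 6, 7: ˈpo.fe.ˌpla.pi.ˌmo:.ˌstu:b.ˌge.lo.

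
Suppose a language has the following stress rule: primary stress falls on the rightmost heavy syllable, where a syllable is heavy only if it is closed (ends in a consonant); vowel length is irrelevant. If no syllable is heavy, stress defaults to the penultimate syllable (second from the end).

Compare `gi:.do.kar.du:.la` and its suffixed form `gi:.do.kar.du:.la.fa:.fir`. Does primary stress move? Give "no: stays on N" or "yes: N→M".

yes: 3→7

Base `gi:.do.kar.du:.la` (5 syllables):
  Weights: 1 gi: L, 2 do L, 3 kar H, 4 du: L, 5 la L.
  Heavy syllables in the domain: 3. The rightmost is syllable 3 (kar).
  → primary stress on syllable 3.
Suffixed `gi:.do.kar.du:.la.fa:.fir` (7 syllables):
  Weights: 1 gi: L, 2 do L, 3 kar H, 4 du: L, 5 la L, 6 fa: L, 7 fir H.
  Heavy syllables in the domain: 3, 7. The rightmost is syllable 7 (fir).
  → primary stress on syllable 7.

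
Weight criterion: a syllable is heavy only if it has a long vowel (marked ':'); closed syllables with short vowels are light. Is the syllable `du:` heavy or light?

`du:`: long vowel, open (no coda). Long vowel → heavy.

heavy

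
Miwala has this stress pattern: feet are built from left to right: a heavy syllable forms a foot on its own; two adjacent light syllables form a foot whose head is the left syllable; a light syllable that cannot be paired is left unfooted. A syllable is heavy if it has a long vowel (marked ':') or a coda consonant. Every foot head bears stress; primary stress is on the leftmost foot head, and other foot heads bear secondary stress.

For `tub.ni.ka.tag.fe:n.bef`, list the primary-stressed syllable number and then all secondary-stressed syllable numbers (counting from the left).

Weights: 1 tub H, 2 ni L, 3 ka L, 4 tag H, 5 fe:n H, 6 bef H.
Parse left to right (heavy = foot alone; LL = one foot; stranded L unfooted): (ˈtub) (ˈni.ka) (ˈtag) (ˈfe:n) (ˈbef).
Foot heads: 1, 2, 4, 5, 6.
Primary stress on the leftmost head = syllable 1.
Secondary stress on 2, 4, 5, 6: ˈtub.ˌni.ka.ˌtag.ˌfe:n.ˌbef.

primary 1, secondary 2, 4, 5, 6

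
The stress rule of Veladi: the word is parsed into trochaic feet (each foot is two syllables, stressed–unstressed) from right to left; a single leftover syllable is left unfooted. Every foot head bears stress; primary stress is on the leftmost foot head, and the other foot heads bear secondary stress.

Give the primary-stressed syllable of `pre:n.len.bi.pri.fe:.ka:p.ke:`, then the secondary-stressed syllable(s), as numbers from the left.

primary 2, secondary 4, 6

Parse right to left into trochaic (ˈσσ) feet: pre:n (ˈlen.bi) (ˈpri.fe:) (ˈka:p.ke:). Syllable 1 is left unfooted.
Foot heads (stressed positions): 2, 4, 6.
End Rule Leftmost: primary stress on the leftmost head = syllable 2.
Secondary stress on 4, 6: pre:n.ˈlen.bi.ˌpri.fe:.ˌka:p.ke:.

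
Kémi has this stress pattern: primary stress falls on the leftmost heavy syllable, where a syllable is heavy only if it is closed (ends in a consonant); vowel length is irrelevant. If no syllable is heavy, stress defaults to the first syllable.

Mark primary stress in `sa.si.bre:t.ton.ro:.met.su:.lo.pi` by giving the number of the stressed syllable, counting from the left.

Weights: 1 sa L, 2 si L, 3 bre:t H, 4 ton H, 5 ro: L, 6 met H, 7 su: L, 8 lo L, 9 pi L.
Heavy syllables in the domain: 3, 4, 6. The leftmost is syllable 3 (bre:t).
Primary stress: syllable 3 → sa.si.ˈbre:t.ton.ro:.met.su:.lo.pi.

3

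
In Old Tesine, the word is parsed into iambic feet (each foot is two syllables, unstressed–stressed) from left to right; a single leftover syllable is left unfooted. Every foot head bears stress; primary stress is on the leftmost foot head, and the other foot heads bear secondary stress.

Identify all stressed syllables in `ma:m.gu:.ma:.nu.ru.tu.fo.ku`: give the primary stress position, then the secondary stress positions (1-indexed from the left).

Parse left to right into iambic (σˈσ) feet: (ma:m.ˈgu:) (ma:.ˈnu) (ru.ˈtu) (fo.ˈku).
Foot heads (stressed positions): 2, 4, 6, 8.
End Rule Leftmost: primary stress on the leftmost head = syllable 2.
Secondary stress on 4, 6, 8: ma:m.ˈgu:.ma:.ˌnu.ru.ˌtu.fo.ˌku.

primary 2, secondary 4, 6, 8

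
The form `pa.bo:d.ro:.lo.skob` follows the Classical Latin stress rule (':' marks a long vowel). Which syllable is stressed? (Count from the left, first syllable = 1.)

Classical Latin: stress the penult if heavy (long vowel or closed), else the antepenult.
Weights: 3 ro: H, 4 lo L, 5 skob H.
The penult (syllable 4, lo) is light, so stress falls on the antepenult (syllable 3, ro:).
Stress on syllable 3: pa.bo:d.ˈro:.lo.skob.

3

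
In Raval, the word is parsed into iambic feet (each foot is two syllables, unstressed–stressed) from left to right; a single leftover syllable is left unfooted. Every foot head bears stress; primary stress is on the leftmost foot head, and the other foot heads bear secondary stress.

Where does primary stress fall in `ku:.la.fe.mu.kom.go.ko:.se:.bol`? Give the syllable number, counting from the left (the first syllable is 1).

Parse left to right into iambic (σˈσ) feet: (ku:.ˈla) (fe.ˈmu) (kom.ˈgo) (ko:.ˈse:) bol. Syllable 9 is left unfooted.
Foot heads (stressed positions): 2, 4, 6, 8.
End Rule Leftmost: primary stress on the leftmost head = syllable 2.
Primary stress: syllable 2 → ku:.ˈla.fe.mu.kom.go.ko:.se:.bol.

2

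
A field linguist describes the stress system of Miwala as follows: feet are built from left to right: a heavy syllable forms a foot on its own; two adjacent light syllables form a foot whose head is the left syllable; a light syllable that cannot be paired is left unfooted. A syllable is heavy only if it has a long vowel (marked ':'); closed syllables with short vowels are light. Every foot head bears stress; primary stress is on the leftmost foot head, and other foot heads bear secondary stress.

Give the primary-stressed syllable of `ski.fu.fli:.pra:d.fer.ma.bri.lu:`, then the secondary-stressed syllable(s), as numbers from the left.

primary 1, secondary 3, 4, 5, 8

Weights: 1 ski L, 2 fu L, 3 fli: H, 4 pra:d H, 5 fer L, 6 ma L, 7 bri L, 8 lu: H.
Parse left to right (heavy = foot alone; LL = one foot; stranded L unfooted): (ˈski.fu) (ˈfli:) (ˈpra:d) (ˈfer.ma) bri (ˈlu:).
Foot heads: 1, 3, 4, 5, 8.
Primary stress on the leftmost head = syllable 1.
Secondary stress on 3, 4, 5, 8: ˈski.fu.ˌfli:.ˌpra:d.ˌfer.ma.bri.ˌlu:.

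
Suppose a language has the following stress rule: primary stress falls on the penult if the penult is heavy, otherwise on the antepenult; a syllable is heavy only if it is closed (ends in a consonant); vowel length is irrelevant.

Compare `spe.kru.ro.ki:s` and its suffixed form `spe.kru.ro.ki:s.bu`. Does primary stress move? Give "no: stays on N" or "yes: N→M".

yes: 2→4

Base `spe.kru.ro.ki:s` (4 syllables):
  Weights: 2 kru L, 3 ro L, 4 ki:s H.
  The penult (syllable 3, ro) is light, so stress falls on the antepenult (syllable 2, kru).
  → primary stress on syllable 2.
Suffixed `spe.kru.ro.ki:s.bu` (5 syllables):
  Weights: 3 ro L, 4 ki:s H, 5 bu L.
  The penult (syllable 4, ki:s) is heavy, so it takes stress.
  → primary stress on syllable 4.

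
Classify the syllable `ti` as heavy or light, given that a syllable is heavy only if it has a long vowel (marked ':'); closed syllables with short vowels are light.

`ti`: short vowel, open (no coda). Short vowel → light.

light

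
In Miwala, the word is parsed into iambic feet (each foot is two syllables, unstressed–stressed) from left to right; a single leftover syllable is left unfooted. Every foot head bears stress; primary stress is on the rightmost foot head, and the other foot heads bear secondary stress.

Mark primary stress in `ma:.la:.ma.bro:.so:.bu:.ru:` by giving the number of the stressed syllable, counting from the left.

Parse left to right into iambic (σˈσ) feet: (ma:.ˈla:) (ma.ˈbro:) (so:.ˈbu:) ru:. Syllable 7 is left unfooted.
Foot heads (stressed positions): 2, 4, 6.
End Rule Rightmost: primary stress on the rightmost head = syllable 6.
Primary stress: syllable 6 → ma:.la:.ma.bro:.so:.ˈbu:.ru:.

6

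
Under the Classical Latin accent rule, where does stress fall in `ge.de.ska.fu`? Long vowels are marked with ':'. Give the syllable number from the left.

Classical Latin: stress the penult if heavy (long vowel or closed), else the antepenult.
Weights: 2 de L, 3 ska L, 4 fu L.
The penult (syllable 3, ska) is light, so stress falls on the antepenult (syllable 2, de).
Stress on syllable 2: ge.ˈde.ska.fu.

2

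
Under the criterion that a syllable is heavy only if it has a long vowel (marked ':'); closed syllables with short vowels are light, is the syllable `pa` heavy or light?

light

`pa`: short vowel, open (no coda). Short vowel → light.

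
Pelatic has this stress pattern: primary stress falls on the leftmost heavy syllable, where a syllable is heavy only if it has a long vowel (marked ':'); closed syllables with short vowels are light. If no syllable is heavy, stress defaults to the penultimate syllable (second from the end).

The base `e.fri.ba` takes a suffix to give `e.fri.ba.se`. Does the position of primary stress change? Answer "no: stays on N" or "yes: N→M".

yes: 2→3

Base `e.fri.ba` (3 syllables):
  Weights: 1 e L, 2 fri L, 3 ba L.
  No heavy syllable in the domain; default to the penultimate syllable (second from the end) = syllable 2.
  → primary stress on syllable 2.
Suffixed `e.fri.ba.se` (4 syllables):
  Weights: 1 e L, 2 fri L, 3 ba L, 4 se L.
  No heavy syllable in the domain; default to the penultimate syllable (second from the end) = syllable 3.
  → primary stress on syllable 3.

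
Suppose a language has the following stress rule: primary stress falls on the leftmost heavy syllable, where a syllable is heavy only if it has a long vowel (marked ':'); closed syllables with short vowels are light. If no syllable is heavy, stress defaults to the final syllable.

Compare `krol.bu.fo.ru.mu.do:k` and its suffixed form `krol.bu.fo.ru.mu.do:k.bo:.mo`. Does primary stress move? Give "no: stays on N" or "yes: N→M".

Base `krol.bu.fo.ru.mu.do:k` (6 syllables):
  Weights: 1 krol L, 2 bu L, 3 fo L, 4 ru L, 5 mu L, 6 do:k H.
  Heavy syllables in the domain: 6. The leftmost is syllable 6 (do:k).
  → primary stress on syllable 6.
Suffixed `krol.bu.fo.ru.mu.do:k.bo:.mo` (8 syllables):
  Weights: 1 krol L, 2 bu L, 3 fo L, 4 ru L, 5 mu L, 6 do:k H, 7 bo: H, 8 mo L.
  Heavy syllables in the domain: 6, 7. The leftmost is syllable 6 (do:k).
  → primary stress on syllable 6.

no: stays on 6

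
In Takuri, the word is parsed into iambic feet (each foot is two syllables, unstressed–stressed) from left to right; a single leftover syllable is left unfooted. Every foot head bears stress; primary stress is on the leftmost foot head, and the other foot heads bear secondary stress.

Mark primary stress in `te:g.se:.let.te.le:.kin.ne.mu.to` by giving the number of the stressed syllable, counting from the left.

Parse left to right into iambic (σˈσ) feet: (te:g.ˈse:) (let.ˈte) (le:.ˈkin) (ne.ˈmu) to. Syllable 9 is left unfooted.
Foot heads (stressed positions): 2, 4, 6, 8.
End Rule Leftmost: primary stress on the leftmost head = syllable 2.
Primary stress: syllable 2 → te:g.ˈse:.let.te.le:.kin.ne.mu.to.

2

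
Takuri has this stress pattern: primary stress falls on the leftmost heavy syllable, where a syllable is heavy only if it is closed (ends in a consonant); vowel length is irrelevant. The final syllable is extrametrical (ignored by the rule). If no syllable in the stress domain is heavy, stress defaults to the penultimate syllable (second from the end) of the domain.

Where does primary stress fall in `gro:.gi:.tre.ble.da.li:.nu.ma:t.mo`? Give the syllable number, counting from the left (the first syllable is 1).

8

The final syllable (9, mo) is extrametrical; the stress domain is syllables 1–8.
Weights: 1 gro: L, 2 gi: L, 3 tre L, 4 ble L, 5 da L, 6 li: L, 7 nu L, 8 ma:t H.
Heavy syllables in the domain: 8. The leftmost is syllable 8 (ma:t).
Primary stress: syllable 8 → gro:.gi:.tre.ble.da.li:.nu.ˈma:t.mo.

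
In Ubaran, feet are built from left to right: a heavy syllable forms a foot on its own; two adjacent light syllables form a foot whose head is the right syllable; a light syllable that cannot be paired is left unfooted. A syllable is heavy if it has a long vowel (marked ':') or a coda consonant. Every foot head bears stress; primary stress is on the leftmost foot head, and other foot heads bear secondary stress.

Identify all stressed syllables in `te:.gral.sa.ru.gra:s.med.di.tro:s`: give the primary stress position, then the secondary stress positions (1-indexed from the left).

primary 1, secondary 2, 4, 5, 6, 8

Weights: 1 te: H, 2 gral H, 3 sa L, 4 ru L, 5 gra:s H, 6 med H, 7 di L, 8 tro:s H.
Parse left to right (heavy = foot alone; LL = one foot; stranded L unfooted): (ˈte:) (ˈgral) (sa.ˈru) (ˈgra:s) (ˈmed) di (ˈtro:s).
Foot heads: 1, 2, 4, 5, 6, 8.
Primary stress on the leftmost head = syllable 1.
Secondary stress on 2, 4, 5, 6, 8: ˈte:.ˌgral.sa.ˌru.ˌgra:s.ˌmed.di.ˌtro:s.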